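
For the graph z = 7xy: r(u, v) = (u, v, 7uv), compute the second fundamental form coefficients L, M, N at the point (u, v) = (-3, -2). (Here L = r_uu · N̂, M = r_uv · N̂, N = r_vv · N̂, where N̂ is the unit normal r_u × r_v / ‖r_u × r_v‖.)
L = 0;  M = 7*sqrt(638)/638;  N = 0

Compute the unit normal N̂(u, v) = (-7*v/sqrt(49*u^2 + 49*v^2 + 1), -7*u/sqrt(49*u^2 + 49*v^2 + 1), 1/sqrt(49*u^2 + 49*v^2 + 1)), and the second partials r_uu, r_uv, r_vv. Take dot products:
  L(u, v) = r_uu · N̂ = 0,
  M(u, v) = r_uv · N̂ = 7/sqrt(49*u^2 + 49*v^2 + 1),
  N(u, v) = r_vv · N̂ = 0.
Evaluating at (u, v) = (-3, -2):
  L = 0, M = 7*sqrt(638)/638, N = 0.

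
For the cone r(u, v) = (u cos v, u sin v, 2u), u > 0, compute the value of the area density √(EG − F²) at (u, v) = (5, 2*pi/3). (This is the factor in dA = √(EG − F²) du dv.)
√(EG − F²)|_{(5, 2*pi/3)} = 5*sqrt(5)

E = 5, F = 0, G = u^2, so EG − F² = 5*u^2. Taking the positive square root: √(EG − F²) = sqrt(5)*Abs(u). At (u, v) = (5, 2*pi/3): 5*sqrt(5).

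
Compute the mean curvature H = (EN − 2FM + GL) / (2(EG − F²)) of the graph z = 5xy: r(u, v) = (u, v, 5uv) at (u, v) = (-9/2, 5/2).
H = 5625*sqrt(2654)/3521858

With E = 25*v^2 + 1, F = 25*u*v, G = 25*u^2 + 1, L = 0, M = 5/sqrt(25*u^2 + 25*v^2 + 1), N = 0, assemble
  H = (EN − 2FM + GL) / (2(EG − F²)) = -125*u*v/(25*u^2 + 25*v^2 + 1)^(3/2).
At (u, v) = (-9/2, 5/2): H = 5625*sqrt(2654)/3521858.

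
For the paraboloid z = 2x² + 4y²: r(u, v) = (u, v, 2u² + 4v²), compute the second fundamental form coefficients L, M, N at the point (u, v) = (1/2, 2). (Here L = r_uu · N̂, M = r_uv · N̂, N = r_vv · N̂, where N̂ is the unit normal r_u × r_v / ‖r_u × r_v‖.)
L = 4*sqrt(29)/87;  M = 0;  N = 8*sqrt(29)/87

Compute the unit normal N̂(u, v) = (-4*u/sqrt(16*u^2 + 64*v^2 + 1), -8*v/sqrt(16*u^2 + 64*v^2 + 1), 1/sqrt(16*u^2 + 64*v^2 + 1)), and the second partials r_uu, r_uv, r_vv. Take dot products:
  L(u, v) = r_uu · N̂ = 4/sqrt(16*u^2 + 64*v^2 + 1),
  M(u, v) = r_uv · N̂ = 0,
  N(u, v) = r_vv · N̂ = 8/sqrt(16*u^2 + 64*v^2 + 1).
Evaluating at (u, v) = (1/2, 2):
  L = 4*sqrt(29)/87, M = 0, N = 8*sqrt(29)/87.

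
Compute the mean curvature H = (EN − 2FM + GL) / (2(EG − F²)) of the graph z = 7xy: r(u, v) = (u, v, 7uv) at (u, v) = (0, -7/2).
H = 0

With E = 49*v^2 + 1, F = 49*u*v, G = 49*u^2 + 1, L = 0, M = 7/sqrt(49*u^2 + 49*v^2 + 1), N = 0, assemble
  H = (EN − 2FM + GL) / (2(EG − F²)) = -343*u*v/(49*u^2 + 49*v^2 + 1)^(3/2).
At (u, v) = (0, -7/2): H = 0.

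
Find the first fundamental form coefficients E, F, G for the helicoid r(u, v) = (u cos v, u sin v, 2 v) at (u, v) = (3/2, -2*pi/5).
E = 1;  F = 0;  G = 25/4

Partials: r_u = (cos(v), sin(v), 0), r_v = (-u*sin(v), u*cos(v), 2). As functions of (u, v):
  E = r_u · r_u = 1,
  F = r_u · r_v = 0,
  G = r_v · r_v = u^2 + 4.
Evaluating at (u, v) = (3/2, -2*pi/5): E = 1, F = 0, G = 25/4.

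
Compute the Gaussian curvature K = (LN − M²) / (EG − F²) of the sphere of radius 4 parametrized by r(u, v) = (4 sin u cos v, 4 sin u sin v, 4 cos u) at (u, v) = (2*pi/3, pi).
K = 1/16

Coefficients of the first fundamental form: E = 16, F = 0, G = 16*sin(u)^2.
Coefficients of the second fundamental form: L = -4*sin(u)/Abs(sin(u)), M = 0, N = -4*sin(u)^3/Abs(sin(u)).
Assemble K = (LN − M²)/(EG − F²) = 1/16. At (u, v) = (2*pi/3, pi): K = 1/16.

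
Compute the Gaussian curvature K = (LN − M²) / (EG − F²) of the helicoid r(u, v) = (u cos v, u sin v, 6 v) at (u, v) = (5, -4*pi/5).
K = -36/3721

Coefficients of the first fundamental form: E = 1, F = 0, G = u^2 + 36.
Coefficients of the second fundamental form: L = 0, M = -6/sqrt(u^2 + 36), N = 0.
Assemble K = (LN − M²)/(EG − F²) = -36/(u^2 + 36)^2. At (u, v) = (5, -4*pi/5): K = -36/3721.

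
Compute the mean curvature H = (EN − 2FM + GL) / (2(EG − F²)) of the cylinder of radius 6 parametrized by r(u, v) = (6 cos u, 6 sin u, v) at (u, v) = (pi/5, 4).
H = -1/12

With E = 36, F = 0, G = 1, L = -6, M = 0, N = 0, assemble
  H = (EN − 2FM + GL) / (2(EG − F²)) = -1/12.
At (u, v) = (pi/5, 4): H = -1/12.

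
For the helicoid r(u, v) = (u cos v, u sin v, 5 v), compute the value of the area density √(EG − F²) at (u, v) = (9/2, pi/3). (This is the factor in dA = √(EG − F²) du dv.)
√(EG − F²)|_{(9/2, pi/3)} = sqrt(181)/2

E = 1, F = 0, G = u^2 + 25, so EG − F² = u^2 + 25. Taking the positive square root: √(EG − F²) = sqrt(u^2 + 25). At (u, v) = (9/2, pi/3): sqrt(181)/2.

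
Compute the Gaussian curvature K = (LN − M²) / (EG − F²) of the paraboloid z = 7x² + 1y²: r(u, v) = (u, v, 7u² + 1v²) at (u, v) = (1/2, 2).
K = 7/1089

Coefficients of the first fundamental form: E = 196*u^2 + 1, F = 28*u*v, G = 4*v^2 + 1.
Coefficients of the second fundamental form: L = 14/sqrt(196*u^2 + 4*v^2 + 1), M = 0, N = 2/sqrt(196*u^2 + 4*v^2 + 1).
Assemble K = (LN − M²)/(EG − F²) = 28/(38416*u^4 + 1568*u^2*v^2 + 392*u^2 + 16*v^4 + 8*v^2 + 1). At (u, v) = (1/2, 2): K = 7/1089.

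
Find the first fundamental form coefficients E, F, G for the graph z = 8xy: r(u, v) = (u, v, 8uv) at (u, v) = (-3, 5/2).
E = 401;  F = -480;  G = 577

Partials: r_u = (1, 0, 8*v), r_v = (0, 1, 8*u). As functions of (u, v):
  E = r_u · r_u = 64*v^2 + 1,
  F = r_u · r_v = 64*u*v,
  G = r_v · r_v = 64*u^2 + 1.
Evaluating at (u, v) = (-3, 5/2): E = 401, F = -480, G = 577.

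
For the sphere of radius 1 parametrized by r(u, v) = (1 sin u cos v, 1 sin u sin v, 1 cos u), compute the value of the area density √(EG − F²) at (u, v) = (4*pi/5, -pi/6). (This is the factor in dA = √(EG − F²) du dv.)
√(EG − F²)|_{(4*pi/5, -pi/6)} = sqrt(10 - 2*sqrt(5))/4

E = 1, F = 0, G = sin(u)^2, so EG − F² = sin(u)^2. Taking the positive square root: √(EG − F²) = Abs(sin(u)). At (u, v) = (4*pi/5, -pi/6): sqrt(10 - 2*sqrt(5))/4.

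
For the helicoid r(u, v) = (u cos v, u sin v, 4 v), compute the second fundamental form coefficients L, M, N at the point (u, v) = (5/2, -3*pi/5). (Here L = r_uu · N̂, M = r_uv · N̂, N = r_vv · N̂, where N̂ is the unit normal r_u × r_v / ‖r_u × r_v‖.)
L = 0;  M = -8*sqrt(89)/89;  N = 0

Compute the unit normal N̂(u, v) = (4*sin(v)/sqrt(u^2 + 16), -4*cos(v)/sqrt(u^2 + 16), u/sqrt(u^2 + 16)), and the second partials r_uu, r_uv, r_vv. Take dot products:
  L(u, v) = r_uu · N̂ = 0,
  M(u, v) = r_uv · N̂ = -4/sqrt(u^2 + 16),
  N(u, v) = r_vv · N̂ = 0.
Evaluating at (u, v) = (5/2, -3*pi/5):
  L = 0, M = -8*sqrt(89)/89, N = 0.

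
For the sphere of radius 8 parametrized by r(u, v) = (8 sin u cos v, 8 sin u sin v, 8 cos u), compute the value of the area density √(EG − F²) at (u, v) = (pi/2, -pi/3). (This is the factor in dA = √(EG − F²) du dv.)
√(EG − F²)|_{(pi/2, -pi/3)} = 64

E = 64, F = 0, G = 64*sin(u)^2, so EG − F² = 4096*sin(u)^2. Taking the positive square root: √(EG − F²) = 64*Abs(sin(u)). At (u, v) = (pi/2, -pi/3): 64.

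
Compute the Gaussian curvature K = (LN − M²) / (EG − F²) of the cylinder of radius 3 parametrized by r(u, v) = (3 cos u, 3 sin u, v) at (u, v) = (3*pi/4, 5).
K = 0

Coefficients of the first fundamental form: E = 9, F = 0, G = 1.
Coefficients of the second fundamental form: L = -3, M = 0, N = 0.
Assemble K = (LN − M²)/(EG − F²) = 0. At (u, v) = (3*pi/4, 5): K = 0.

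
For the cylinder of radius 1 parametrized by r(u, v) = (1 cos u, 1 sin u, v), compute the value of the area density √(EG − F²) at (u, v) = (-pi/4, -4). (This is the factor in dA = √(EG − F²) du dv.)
√(EG − F²)|_{(-pi/4, -4)} = 1

E = 1, F = 0, G = 1, so EG − F² = 1. Taking the positive square root: √(EG − F²) = 1. At (u, v) = (-pi/4, -4): 1.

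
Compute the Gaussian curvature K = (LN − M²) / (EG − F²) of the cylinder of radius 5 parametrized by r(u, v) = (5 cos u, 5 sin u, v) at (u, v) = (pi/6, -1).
K = 0

Coefficients of the first fundamental form: E = 25, F = 0, G = 1.
Coefficients of the second fundamental form: L = -5, M = 0, N = 0.
Assemble K = (LN − M²)/(EG − F²) = 0. At (u, v) = (pi/6, -1): K = 0.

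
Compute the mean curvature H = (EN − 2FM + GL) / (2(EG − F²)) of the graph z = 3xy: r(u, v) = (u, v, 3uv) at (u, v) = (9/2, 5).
H = -4860*sqrt(1633)/2666689

With E = 9*v^2 + 1, F = 9*u*v, G = 9*u^2 + 1, L = 0, M = 3/sqrt(9*u^2 + 9*v^2 + 1), N = 0, assemble
  H = (EN − 2FM + GL) / (2(EG − F²)) = -27*u*v/(9*u^2 + 9*v^2 + 1)^(3/2).
At (u, v) = (9/2, 5): H = -4860*sqrt(1633)/2666689.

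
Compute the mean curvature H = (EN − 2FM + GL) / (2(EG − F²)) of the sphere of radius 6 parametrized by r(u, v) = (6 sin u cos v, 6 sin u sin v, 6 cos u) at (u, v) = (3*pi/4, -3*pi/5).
H = -1/6

With E = 36, F = 0, G = 36*sin(u)^2, L = -6*sin(u)/Abs(sin(u)), M = 0, N = -6*sin(u)^3/Abs(sin(u)), assemble
  H = (EN − 2FM + GL) / (2(EG − F²)) = -sin(u)/(6*Abs(sin(u))).
At (u, v) = (3*pi/4, -3*pi/5): H = -1/6.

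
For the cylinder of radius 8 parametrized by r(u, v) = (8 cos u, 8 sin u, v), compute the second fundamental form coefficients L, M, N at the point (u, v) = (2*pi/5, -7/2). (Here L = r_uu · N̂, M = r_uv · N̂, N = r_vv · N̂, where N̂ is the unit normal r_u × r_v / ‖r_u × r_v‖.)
L = -8;  M = 0;  N = 0

Compute the unit normal N̂(u, v) = (cos(u), sin(u), 0), and the second partials r_uu, r_uv, r_vv. Take dot products:
  L(u, v) = r_uu · N̂ = -8,
  M(u, v) = r_uv · N̂ = 0,
  N(u, v) = r_vv · N̂ = 0.
Evaluating at (u, v) = (2*pi/5, -7/2):
  L = -8, M = 0, N = 0.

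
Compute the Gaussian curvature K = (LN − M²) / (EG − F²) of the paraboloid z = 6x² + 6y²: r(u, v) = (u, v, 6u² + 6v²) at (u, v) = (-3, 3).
K = 144/6723649

Coefficients of the first fundamental form: E = 144*u^2 + 1, F = 144*u*v, G = 144*v^2 + 1.
Coefficients of the second fundamental form: L = 12/sqrt(144*u^2 + 144*v^2 + 1), M = 0, N = 12/sqrt(144*u^2 + 144*v^2 + 1).
Assemble K = (LN − M²)/(EG − F²) = 144/(20736*u^4 + 41472*u^2*v^2 + 288*u^2 + 20736*v^4 + 288*v^2 + 1). At (u, v) = (-3, 3): K = 144/6723649.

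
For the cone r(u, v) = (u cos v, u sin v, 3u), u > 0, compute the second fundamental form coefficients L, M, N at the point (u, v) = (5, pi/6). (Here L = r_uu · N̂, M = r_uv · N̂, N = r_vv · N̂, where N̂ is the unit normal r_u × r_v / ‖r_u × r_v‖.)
L = 0;  M = 0;  N = 3*sqrt(10)/2

Compute the unit normal N̂(u, v) = (-3*sqrt(10)*u*cos(v)/(10*Abs(u)), -3*sqrt(10)*u*sin(v)/(10*Abs(u)), sqrt(10)*u/(10*Abs(u))), and the second partials r_uu, r_uv, r_vv. Take dot products:
  L(u, v) = r_uu · N̂ = 0,
  M(u, v) = r_uv · N̂ = 0,
  N(u, v) = r_vv · N̂ = 3*sqrt(10)*u^2/(10*Abs(u)).
Evaluating at (u, v) = (5, pi/6):
  L = 0, M = 0, N = 3*sqrt(10)/2.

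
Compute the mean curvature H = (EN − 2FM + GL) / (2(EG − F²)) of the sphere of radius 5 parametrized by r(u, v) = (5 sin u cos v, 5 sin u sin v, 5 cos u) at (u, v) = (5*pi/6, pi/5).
H = -1/5

With E = 25, F = 0, G = 25*sin(u)^2, L = -5*sin(u)/Abs(sin(u)), M = 0, N = -5*sin(u)^3/Abs(sin(u)), assemble
  H = (EN − 2FM + GL) / (2(EG − F²)) = -sin(u)/(5*Abs(sin(u))).
At (u, v) = (5*pi/6, pi/5): H = -1/5.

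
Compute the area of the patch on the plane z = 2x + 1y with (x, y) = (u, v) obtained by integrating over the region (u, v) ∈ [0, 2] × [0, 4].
Area = 8*sqrt(6)

Area = ∫∫ √(EG − F²) du dv with √(EG − F²) = sqrt(6). Integrating over [0, 2] × [0, 4] gives 8*sqrt(6).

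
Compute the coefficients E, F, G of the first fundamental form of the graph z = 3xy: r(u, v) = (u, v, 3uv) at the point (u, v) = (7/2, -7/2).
E = 445/4;  F = -441/4;  G = 445/4

Partials: r_u = (1, 0, 3*v), r_v = (0, 1, 3*u). As functions of (u, v):
  E = r_u · r_u = 9*v^2 + 1,
  F = r_u · r_v = 9*u*v,
  G = r_v · r_v = 9*u^2 + 1.
Evaluating at (u, v) = (7/2, -7/2): E = 445/4, F = -441/4, G = 445/4.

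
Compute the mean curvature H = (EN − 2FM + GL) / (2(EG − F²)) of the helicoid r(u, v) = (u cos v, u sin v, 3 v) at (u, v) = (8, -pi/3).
H = 0

With E = 1, F = 0, G = u^2 + 9, L = 0, M = -3/sqrt(u^2 + 9), N = 0, assemble
  H = (EN − 2FM + GL) / (2(EG − F²)) = 0.
At (u, v) = (8, -pi/3): H = 0.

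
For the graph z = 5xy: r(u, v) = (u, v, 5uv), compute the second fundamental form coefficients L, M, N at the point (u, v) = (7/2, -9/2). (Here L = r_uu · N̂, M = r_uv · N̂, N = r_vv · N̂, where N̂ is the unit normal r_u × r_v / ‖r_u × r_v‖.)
L = 0;  M = 5*sqrt(3254)/1627;  N = 0

Compute the unit normal N̂(u, v) = (-5*v/sqrt(25*u^2 + 25*v^2 + 1), -5*u/sqrt(25*u^2 + 25*v^2 + 1), 1/sqrt(25*u^2 + 25*v^2 + 1)), and the second partials r_uu, r_uv, r_vv. Take dot products:
  L(u, v) = r_uu · N̂ = 0,
  M(u, v) = r_uv · N̂ = 5/sqrt(25*u^2 + 25*v^2 + 1),
  N(u, v) = r_vv · N̂ = 0.
Evaluating at (u, v) = (7/2, -9/2):
  L = 0, M = 5*sqrt(3254)/1627, N = 0.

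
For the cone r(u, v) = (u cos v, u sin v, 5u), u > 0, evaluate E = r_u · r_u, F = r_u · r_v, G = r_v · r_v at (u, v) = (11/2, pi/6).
E = 26;  F = 0;  G = 121/4

Partials: r_u = (cos(v), sin(v), 5), r_v = (-u*sin(v), u*cos(v), 0). As functions of (u, v):
  E = r_u · r_u = 26,
  F = r_u · r_v = 0,
  G = r_v · r_v = u^2.
Evaluating at (u, v) = (11/2, pi/6): E = 26, F = 0, G = 121/4.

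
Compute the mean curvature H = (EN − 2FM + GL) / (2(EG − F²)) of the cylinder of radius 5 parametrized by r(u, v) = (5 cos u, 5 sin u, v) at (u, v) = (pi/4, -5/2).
H = -1/10

With E = 25, F = 0, G = 1, L = -5, M = 0, N = 0, assemble
  H = (EN − 2FM + GL) / (2(EG − F²)) = -1/10.
At (u, v) = (pi/4, -5/2): H = -1/10.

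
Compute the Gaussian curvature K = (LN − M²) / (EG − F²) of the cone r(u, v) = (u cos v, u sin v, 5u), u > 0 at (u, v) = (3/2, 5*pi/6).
K = 0

Coefficients of the first fundamental form: E = 26, F = 0, G = u^2.
Coefficients of the second fundamental form: L = 0, M = 0, N = 5*sqrt(26)*u^2/(26*Abs(u)).
Assemble K = (LN − M²)/(EG − F²) = 0. At (u, v) = (3/2, 5*pi/6): K = 0.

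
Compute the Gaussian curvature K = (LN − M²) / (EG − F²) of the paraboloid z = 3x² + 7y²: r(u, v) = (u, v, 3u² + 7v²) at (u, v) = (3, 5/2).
K = 21/600625

Coefficients of the first fundamental form: E = 36*u^2 + 1, F = 84*u*v, G = 196*v^2 + 1.
Coefficients of the second fundamental form: L = 6/sqrt(36*u^2 + 196*v^2 + 1), M = 0, N = 14/sqrt(36*u^2 + 196*v^2 + 1).
Assemble K = (LN − M²)/(EG − F²) = 84/(1296*u^4 + 14112*u^2*v^2 + 72*u^2 + 38416*v^4 + 392*v^2 + 1). At (u, v) = (3, 5/2): K = 21/600625.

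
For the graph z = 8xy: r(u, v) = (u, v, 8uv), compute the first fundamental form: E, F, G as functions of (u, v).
E = 64*v^2 + 1;  F = 64*u*v;  G = 64*u^2 + 1

Compute partials: r_u = (1, 0, 8*v), r_v = (0, 1, 8*u). Then
  E = r_u · r_u = 64*v^2 + 1,
  F = r_u · r_v = 64*u*v,
  G = r_v · r_v = 64*u^2 + 1.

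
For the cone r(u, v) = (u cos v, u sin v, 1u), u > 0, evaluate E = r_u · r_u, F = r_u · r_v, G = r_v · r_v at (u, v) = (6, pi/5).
E = 2;  F = 0;  G = 36

Partials: r_u = (cos(v), sin(v), 1), r_v = (-u*sin(v), u*cos(v), 0). As functions of (u, v):
  E = r_u · r_u = 2,
  F = r_u · r_v = 0,
  G = r_v · r_v = u^2.
Evaluating at (u, v) = (6, pi/5): E = 2, F = 0, G = 36.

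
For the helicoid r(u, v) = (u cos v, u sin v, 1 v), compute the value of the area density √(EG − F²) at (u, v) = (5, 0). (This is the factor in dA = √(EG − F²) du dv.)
√(EG − F²)|_{(5, 0)} = sqrt(26)

E = 1, F = 0, G = u^2 + 1, so EG − F² = u^2 + 1. Taking the positive square root: √(EG − F²) = sqrt(u^2 + 1). At (u, v) = (5, 0): sqrt(26).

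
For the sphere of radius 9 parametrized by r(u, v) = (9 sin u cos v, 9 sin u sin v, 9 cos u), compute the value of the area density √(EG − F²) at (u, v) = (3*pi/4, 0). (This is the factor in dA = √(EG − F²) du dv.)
√(EG − F²)|_{(3*pi/4, 0)} = 81*sqrt(2)/2

E = 81, F = 0, G = 81*sin(u)^2, so EG − F² = 6561*sin(u)^2. Taking the positive square root: √(EG − F²) = 81*Abs(sin(u)). At (u, v) = (3*pi/4, 0): 81*sqrt(2)/2.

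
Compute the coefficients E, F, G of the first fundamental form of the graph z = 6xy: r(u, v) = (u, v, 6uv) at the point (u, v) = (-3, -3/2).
E = 82;  F = 162;  G = 325

Partials: r_u = (1, 0, 6*v), r_v = (0, 1, 6*u). As functions of (u, v):
  E = r_u · r_u = 36*v^2 + 1,
  F = r_u · r_v = 36*u*v,
  G = r_v · r_v = 36*u^2 + 1.
Evaluating at (u, v) = (-3, -3/2): E = 82, F = 162, G = 325.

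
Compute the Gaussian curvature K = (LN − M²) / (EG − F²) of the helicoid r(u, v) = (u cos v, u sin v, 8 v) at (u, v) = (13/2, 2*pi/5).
K = -1024/180625

Coefficients of the first fundamental form: E = 1, F = 0, G = u^2 + 64.
Coefficients of the second fundamental form: L = 0, M = -8/sqrt(u^2 + 64), N = 0.
Assemble K = (LN − M²)/(EG − F²) = -64/(u^2 + 64)^2. At (u, v) = (13/2, 2*pi/5): K = -1024/180625.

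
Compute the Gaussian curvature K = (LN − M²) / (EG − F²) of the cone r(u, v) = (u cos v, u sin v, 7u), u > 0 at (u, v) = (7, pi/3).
K = 0

Coefficients of the first fundamental form: E = 50, F = 0, G = u^2.
Coefficients of the second fundamental form: L = 0, M = 0, N = 7*sqrt(2)*u^2/(10*Abs(u)).
Assemble K = (LN − M²)/(EG − F²) = 0. At (u, v) = (7, pi/3): K = 0.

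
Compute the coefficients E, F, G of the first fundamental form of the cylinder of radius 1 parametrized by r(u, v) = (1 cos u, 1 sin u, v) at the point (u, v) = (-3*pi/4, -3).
E = 1;  F = 0;  G = 1

Partials: r_u = (-sin(u), cos(u), 0), r_v = (0, 0, 1). As functions of (u, v):
  E = r_u · r_u = 1,
  F = r_u · r_v = 0,
  G = r_v · r_v = 1.
Evaluating at (u, v) = (-3*pi/4, -3): E = 1, F = 0, G = 1.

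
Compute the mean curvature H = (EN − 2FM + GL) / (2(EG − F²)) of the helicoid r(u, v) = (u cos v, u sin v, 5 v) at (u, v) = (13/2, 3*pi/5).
H = 0

With E = 1, F = 0, G = u^2 + 25, L = 0, M = -5/sqrt(u^2 + 25), N = 0, assemble
  H = (EN − 2FM + GL) / (2(EG − F²)) = 0.
At (u, v) = (13/2, 3*pi/5): H = 0.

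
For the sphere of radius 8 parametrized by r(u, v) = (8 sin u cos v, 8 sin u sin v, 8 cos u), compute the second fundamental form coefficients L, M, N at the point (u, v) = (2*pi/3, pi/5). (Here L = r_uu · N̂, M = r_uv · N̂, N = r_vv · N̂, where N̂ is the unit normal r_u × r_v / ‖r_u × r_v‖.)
L = -8;  M = 0;  N = -6

Compute the unit normal N̂(u, v) = (sin(u)^2*cos(v)/Abs(sin(u)), sin(u)^2*sin(v)/Abs(sin(u)), sin(2*u)/(2*Abs(sin(u)))), and the second partials r_uu, r_uv, r_vv. Take dot products:
  L(u, v) = r_uu · N̂ = -8*sin(u)/Abs(sin(u)),
  M(u, v) = r_uv · N̂ = 0,
  N(u, v) = r_vv · N̂ = -8*sin(u)^3/Abs(sin(u)).
Evaluating at (u, v) = (2*pi/3, pi/5):
  L = -8, M = 0, N = -6.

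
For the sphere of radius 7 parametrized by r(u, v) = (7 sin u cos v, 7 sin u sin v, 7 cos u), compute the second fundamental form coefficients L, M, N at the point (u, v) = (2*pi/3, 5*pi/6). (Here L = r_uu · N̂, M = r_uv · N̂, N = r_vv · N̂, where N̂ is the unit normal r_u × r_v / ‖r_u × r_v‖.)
L = -7;  M = 0;  N = -21/4

Compute the unit normal N̂(u, v) = (sin(u)^2*cos(v)/Abs(sin(u)), sin(u)^2*sin(v)/Abs(sin(u)), sin(2*u)/(2*Abs(sin(u)))), and the second partials r_uu, r_uv, r_vv. Take dot products:
  L(u, v) = r_uu · N̂ = -7*sin(u)/Abs(sin(u)),
  M(u, v) = r_uv · N̂ = 0,
  N(u, v) = r_vv · N̂ = -7*sin(u)^3/Abs(sin(u)).
Evaluating at (u, v) = (2*pi/3, 5*pi/6):
  L = -7, M = 0, N = -21/4.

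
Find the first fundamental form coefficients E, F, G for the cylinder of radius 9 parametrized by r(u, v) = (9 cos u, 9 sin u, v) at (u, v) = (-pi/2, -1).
E = 81;  F = 0;  G = 1

Partials: r_u = (-9*sin(u), 9*cos(u), 0), r_v = (0, 0, 1). As functions of (u, v):
  E = r_u · r_u = 81,
  F = r_u · r_v = 0,
  G = r_v · r_v = 1.
Evaluating at (u, v) = (-pi/2, -1): E = 81, F = 0, G = 1.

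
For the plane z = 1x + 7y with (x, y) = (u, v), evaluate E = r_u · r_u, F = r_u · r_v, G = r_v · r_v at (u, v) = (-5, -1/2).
E = 2;  F = 7;  G = 50

Partials: r_u = (1, 0, 1), r_v = (0, 1, 7). As functions of (u, v):
  E = r_u · r_u = 2,
  F = r_u · r_v = 7,
  G = r_v · r_v = 50.
Evaluating at (u, v) = (-5, -1/2): E = 2, F = 7, G = 50.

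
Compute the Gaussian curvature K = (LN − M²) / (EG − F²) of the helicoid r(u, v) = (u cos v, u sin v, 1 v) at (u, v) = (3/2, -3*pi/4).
K = -16/169

Coefficients of the first fundamental form: E = 1, F = 0, G = u^2 + 1.
Coefficients of the second fundamental form: L = 0, M = -1/sqrt(u^2 + 1), N = 0.
Assemble K = (LN − M²)/(EG − F²) = -1/(u^2 + 1)^2. At (u, v) = (3/2, -3*pi/4): K = -16/169.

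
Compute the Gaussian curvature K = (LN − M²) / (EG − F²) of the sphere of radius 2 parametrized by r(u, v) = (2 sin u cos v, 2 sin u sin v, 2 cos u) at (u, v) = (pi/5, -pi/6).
K = 1/4

Coefficients of the first fundamental form: E = 4, F = 0, G = 4*sin(u)^2.
Coefficients of the second fundamental form: L = -2*sin(u)/Abs(sin(u)), M = 0, N = -2*sin(u)^3/Abs(sin(u)).
Assemble K = (LN − M²)/(EG − F²) = 1/4. At (u, v) = (pi/5, -pi/6): K = 1/4.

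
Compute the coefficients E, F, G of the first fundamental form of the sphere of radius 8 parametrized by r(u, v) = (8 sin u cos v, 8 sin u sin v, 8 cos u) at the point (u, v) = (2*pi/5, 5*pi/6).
E = 64;  F = 0;  G = 8*sqrt(5) + 40

Partials: r_u = (8*cos(u)*cos(v), 8*sin(v)*cos(u), -8*sin(u)), r_v = (-8*sin(u)*sin(v), 8*sin(u)*cos(v), 0). As functions of (u, v):
  E = r_u · r_u = 64,
  F = r_u · r_v = 0,
  G = r_v · r_v = 64*sin(u)^2.
Evaluating at (u, v) = (2*pi/5, 5*pi/6): E = 64, F = 0, G = 8*sqrt(5) + 40.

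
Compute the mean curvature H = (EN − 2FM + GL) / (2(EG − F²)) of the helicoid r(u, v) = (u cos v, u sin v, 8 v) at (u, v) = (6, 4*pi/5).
H = 0

With E = 1, F = 0, G = u^2 + 64, L = 0, M = -8/sqrt(u^2 + 64), N = 0, assemble
  H = (EN − 2FM + GL) / (2(EG − F²)) = 0.
At (u, v) = (6, 4*pi/5): H = 0.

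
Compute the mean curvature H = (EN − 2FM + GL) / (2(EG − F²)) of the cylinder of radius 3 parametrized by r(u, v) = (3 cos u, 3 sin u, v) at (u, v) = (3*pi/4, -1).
H = -1/6

With E = 9, F = 0, G = 1, L = -3, M = 0, N = 0, assemble
  H = (EN − 2FM + GL) / (2(EG − F²)) = -1/6.
At (u, v) = (3*pi/4, -1): H = -1/6.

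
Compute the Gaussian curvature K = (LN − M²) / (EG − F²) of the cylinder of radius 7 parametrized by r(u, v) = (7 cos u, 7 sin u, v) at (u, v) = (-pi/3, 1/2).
K = 0

Coefficients of the first fundamental form: E = 49, F = 0, G = 1.
Coefficients of the second fundamental form: L = -7, M = 0, N = 0.
Assemble K = (LN − M²)/(EG − F²) = 0. At (u, v) = (-pi/3, 1/2): K = 0.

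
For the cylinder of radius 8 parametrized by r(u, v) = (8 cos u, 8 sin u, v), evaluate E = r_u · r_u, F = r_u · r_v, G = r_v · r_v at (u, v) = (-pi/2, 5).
E = 64;  F = 0;  G = 1

Partials: r_u = (-8*sin(u), 8*cos(u), 0), r_v = (0, 0, 1). As functions of (u, v):
  E = r_u · r_u = 64,
  F = r_u · r_v = 0,
  G = r_v · r_v = 1.
Evaluating at (u, v) = (-pi/2, 5): E = 64, F = 0, G = 1.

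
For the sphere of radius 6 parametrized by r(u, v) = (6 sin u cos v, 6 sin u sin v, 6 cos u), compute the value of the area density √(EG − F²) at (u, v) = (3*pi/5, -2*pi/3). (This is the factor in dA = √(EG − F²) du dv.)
√(EG − F²)|_{(3*pi/5, -2*pi/3)} = 9*sqrt(2*sqrt(5) + 10)

E = 36, F = 0, G = 36*sin(u)^2, so EG − F² = 1296*sin(u)^2. Taking the positive square root: √(EG − F²) = 36*Abs(sin(u)). At (u, v) = (3*pi/5, -2*pi/3): 9*sqrt(2*sqrt(5) + 10).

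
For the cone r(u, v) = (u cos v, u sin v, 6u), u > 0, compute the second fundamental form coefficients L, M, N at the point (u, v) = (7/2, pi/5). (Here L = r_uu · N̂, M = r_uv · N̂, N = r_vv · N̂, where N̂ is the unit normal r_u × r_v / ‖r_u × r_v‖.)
L = 0;  M = 0;  N = 21*sqrt(37)/37

Compute the unit normal N̂(u, v) = (-6*sqrt(37)*u*cos(v)/(37*Abs(u)), -6*sqrt(37)*u*sin(v)/(37*Abs(u)), sqrt(37)*u/(37*Abs(u))), and the second partials r_uu, r_uv, r_vv. Take dot products:
  L(u, v) = r_uu · N̂ = 0,
  M(u, v) = r_uv · N̂ = 0,
  N(u, v) = r_vv · N̂ = 6*sqrt(37)*u^2/(37*Abs(u)).
Evaluating at (u, v) = (7/2, pi/5):
  L = 0, M = 0, N = 21*sqrt(37)/37.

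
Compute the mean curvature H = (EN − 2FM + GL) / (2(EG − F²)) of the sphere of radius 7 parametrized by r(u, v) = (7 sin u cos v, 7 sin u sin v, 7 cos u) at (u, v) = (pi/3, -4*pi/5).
H = -1/7

With E = 49, F = 0, G = 49*sin(u)^2, L = -7*sin(u)/Abs(sin(u)), M = 0, N = -7*sin(u)^3/Abs(sin(u)), assemble
  H = (EN − 2FM + GL) / (2(EG − F²)) = -sin(u)/(7*Abs(sin(u))).
At (u, v) = (pi/3, -4*pi/5): H = -1/7.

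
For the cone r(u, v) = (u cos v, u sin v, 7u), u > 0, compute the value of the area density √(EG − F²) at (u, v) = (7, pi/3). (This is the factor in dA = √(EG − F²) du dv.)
√(EG − F²)|_{(7, pi/3)} = 35*sqrt(2)

E = 50, F = 0, G = u^2, so EG − F² = 50*u^2. Taking the positive square root: √(EG − F²) = 5*sqrt(2)*Abs(u). At (u, v) = (7, pi/3): 35*sqrt(2).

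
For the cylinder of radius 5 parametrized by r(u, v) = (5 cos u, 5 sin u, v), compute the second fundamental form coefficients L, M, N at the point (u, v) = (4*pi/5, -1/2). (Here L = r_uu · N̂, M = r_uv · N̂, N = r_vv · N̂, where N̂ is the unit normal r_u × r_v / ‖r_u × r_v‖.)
L = -5;  M = 0;  N = 0

Compute the unit normal N̂(u, v) = (cos(u), sin(u), 0), and the second partials r_uu, r_uv, r_vv. Take dot products:
  L(u, v) = r_uu · N̂ = -5,
  M(u, v) = r_uv · N̂ = 0,
  N(u, v) = r_vv · N̂ = 0.
Evaluating at (u, v) = (4*pi/5, -1/2):
  L = -5, M = 0, N = 0.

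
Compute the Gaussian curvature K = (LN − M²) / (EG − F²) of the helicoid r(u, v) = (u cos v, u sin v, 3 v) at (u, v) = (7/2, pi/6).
K = -144/7225

Coefficients of the first fundamental form: E = 1, F = 0, G = u^2 + 9.
Coefficients of the second fundamental form: L = 0, M = -3/sqrt(u^2 + 9), N = 0.
Assemble K = (LN − M²)/(EG − F²) = -9/(u^2 + 9)^2. At (u, v) = (7/2, pi/6): K = -144/7225.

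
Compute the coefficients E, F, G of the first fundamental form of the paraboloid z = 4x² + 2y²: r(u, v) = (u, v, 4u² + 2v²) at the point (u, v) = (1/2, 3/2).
E = 17;  F = 24;  G = 37

Partials: r_u = (1, 0, 8*u), r_v = (0, 1, 4*v). As functions of (u, v):
  E = r_u · r_u = 64*u^2 + 1,
  F = r_u · r_v = 32*u*v,
  G = r_v · r_v = 16*v^2 + 1.
Evaluating at (u, v) = (1/2, 3/2): E = 17, F = 24, G = 37.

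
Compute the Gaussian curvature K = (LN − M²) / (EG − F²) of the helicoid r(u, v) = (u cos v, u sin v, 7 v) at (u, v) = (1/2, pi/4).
K = -784/38809

Coefficients of the first fundamental form: E = 1, F = 0, G = u^2 + 49.
Coefficients of the second fundamental form: L = 0, M = -7/sqrt(u^2 + 49), N = 0.
Assemble K = (LN − M²)/(EG − F²) = -49/(u^2 + 49)^2. At (u, v) = (1/2, pi/4): K = -784/38809.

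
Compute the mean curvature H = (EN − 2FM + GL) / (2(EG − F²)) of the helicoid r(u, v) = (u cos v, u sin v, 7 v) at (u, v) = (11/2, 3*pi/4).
H = 0

With E = 1, F = 0, G = u^2 + 49, L = 0, M = -7/sqrt(u^2 + 49), N = 0, assemble
  H = (EN − 2FM + GL) / (2(EG − F²)) = 0.
At (u, v) = (11/2, 3*pi/4): H = 0.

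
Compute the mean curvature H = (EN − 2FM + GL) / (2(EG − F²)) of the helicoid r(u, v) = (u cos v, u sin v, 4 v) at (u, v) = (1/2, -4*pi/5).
H = 0

With E = 1, F = 0, G = u^2 + 16, L = 0, M = -4/sqrt(u^2 + 16), N = 0, assemble
  H = (EN − 2FM + GL) / (2(EG − F²)) = 0.
At (u, v) = (1/2, -4*pi/5): H = 0.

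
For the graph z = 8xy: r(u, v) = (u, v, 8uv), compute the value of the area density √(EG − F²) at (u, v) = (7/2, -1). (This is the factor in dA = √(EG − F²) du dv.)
√(EG − F²)|_{(7/2, -1)} = sqrt(849)

E = 64*v^2 + 1, F = 64*u*v, G = 64*u^2 + 1, so EG − F² = 64*u^2 + 64*v^2 + 1. Taking the positive square root: √(EG − F²) = sqrt(64*u^2 + 64*v^2 + 1). At (u, v) = (7/2, -1): sqrt(849).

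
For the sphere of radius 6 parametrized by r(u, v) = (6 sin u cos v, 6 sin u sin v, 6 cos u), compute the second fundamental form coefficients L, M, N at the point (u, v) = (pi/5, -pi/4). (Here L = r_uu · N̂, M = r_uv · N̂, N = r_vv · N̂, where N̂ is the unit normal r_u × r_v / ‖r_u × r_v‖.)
L = -6;  M = 0;  N = -15/4 + 3*sqrt(5)/4

Compute the unit normal N̂(u, v) = (sin(u)^2*cos(v)/Abs(sin(u)), sin(u)^2*sin(v)/Abs(sin(u)), sin(2*u)/(2*Abs(sin(u)))), and the second partials r_uu, r_uv, r_vv. Take dot products:
  L(u, v) = r_uu · N̂ = -6*sin(u)/Abs(sin(u)),
  M(u, v) = r_uv · N̂ = 0,
  N(u, v) = r_vv · N̂ = -6*sin(u)^3/Abs(sin(u)).
Evaluating at (u, v) = (pi/5, -pi/4):
  L = -6, M = 0, N = -15/4 + 3*sqrt(5)/4.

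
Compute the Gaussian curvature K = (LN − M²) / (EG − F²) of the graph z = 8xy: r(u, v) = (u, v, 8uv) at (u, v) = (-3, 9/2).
K = -64/3508129

Coefficients of the first fundamental form: E = 64*v^2 + 1, F = 64*u*v, G = 64*u^2 + 1.
Coefficients of the second fundamental form: L = 0, M = 8/sqrt(64*u^2 + 64*v^2 + 1), N = 0.
Assemble K = (LN − M²)/(EG − F²) = -64/(4096*u^4 + 8192*u^2*v^2 + 128*u^2 + 4096*v^4 + 128*v^2 + 1). At (u, v) = (-3, 9/2): K = -64/3508129.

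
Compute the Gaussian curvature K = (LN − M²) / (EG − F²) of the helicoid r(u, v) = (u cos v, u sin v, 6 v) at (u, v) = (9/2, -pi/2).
K = -64/5625

Coefficients of the first fundamental form: E = 1, F = 0, G = u^2 + 36.
Coefficients of the second fundamental form: L = 0, M = -6/sqrt(u^2 + 36), N = 0.
Assemble K = (LN − M²)/(EG − F²) = -36/(u^2 + 36)^2. At (u, v) = (9/2, -pi/2): K = -64/5625.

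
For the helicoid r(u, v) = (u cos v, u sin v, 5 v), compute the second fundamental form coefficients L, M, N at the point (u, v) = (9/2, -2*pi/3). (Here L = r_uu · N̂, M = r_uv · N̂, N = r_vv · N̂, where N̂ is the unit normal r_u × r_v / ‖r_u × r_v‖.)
L = 0;  M = -10*sqrt(181)/181;  N = 0

Compute the unit normal N̂(u, v) = (5*sin(v)/sqrt(u^2 + 25), -5*cos(v)/sqrt(u^2 + 25), u/sqrt(u^2 + 25)), and the second partials r_uu, r_uv, r_vv. Take dot products:
  L(u, v) = r_uu · N̂ = 0,
  M(u, v) = r_uv · N̂ = -5/sqrt(u^2 + 25),
  N(u, v) = r_vv · N̂ = 0.
Evaluating at (u, v) = (9/2, -2*pi/3):
  L = 0, M = -10*sqrt(181)/181, N = 0.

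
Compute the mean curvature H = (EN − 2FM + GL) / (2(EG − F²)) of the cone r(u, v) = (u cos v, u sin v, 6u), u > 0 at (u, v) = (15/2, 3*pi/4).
H = 2*sqrt(37)/185

With E = 37, F = 0, G = u^2, L = 0, M = 0, N = 6*sqrt(37)*u^2/(37*Abs(u)), assemble
  H = (EN − 2FM + GL) / (2(EG − F²)) = 3*sqrt(37)/(37*Abs(u)).
At (u, v) = (15/2, 3*pi/4): H = 2*sqrt(37)/185.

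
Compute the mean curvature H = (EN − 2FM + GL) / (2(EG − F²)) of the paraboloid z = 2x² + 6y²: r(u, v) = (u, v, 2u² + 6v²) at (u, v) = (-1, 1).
H = 8*sqrt(161)/529

With E = 16*u^2 + 1, F = 48*u*v, G = 144*v^2 + 1, L = 4/sqrt(16*u^2 + 144*v^2 + 1), M = 0, N = 12/sqrt(16*u^2 + 144*v^2 + 1), assemble
  H = (EN − 2FM + GL) / (2(EG − F²)) = 8*(12*u^2 + 36*v^2 + 1)/(16*u^2 + 144*v^2 + 1)^(3/2).
At (u, v) = (-1, 1): H = 8*sqrt(161)/529.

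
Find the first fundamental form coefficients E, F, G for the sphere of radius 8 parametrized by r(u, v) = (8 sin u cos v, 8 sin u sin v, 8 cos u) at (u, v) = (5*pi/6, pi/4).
E = 64;  F = 0;  G = 16

Partials: r_u = (8*cos(u)*cos(v), 8*sin(v)*cos(u), -8*sin(u)), r_v = (-8*sin(u)*sin(v), 8*sin(u)*cos(v), 0). As functions of (u, v):
  E = r_u · r_u = 64,
  F = r_u · r_v = 0,
  G = r_v · r_v = 64*sin(u)^2.
Evaluating at (u, v) = (5*pi/6, pi/4): E = 64, F = 0, G = 16.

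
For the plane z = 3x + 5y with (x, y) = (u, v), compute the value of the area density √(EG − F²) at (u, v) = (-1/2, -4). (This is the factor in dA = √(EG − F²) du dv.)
√(EG − F²)|_{(-1/2, -4)} = sqrt(35)

E = 10, F = 15, G = 26, so EG − F² = 35. Taking the positive square root: √(EG − F²) = sqrt(35). At (u, v) = (-1/2, -4): sqrt(35).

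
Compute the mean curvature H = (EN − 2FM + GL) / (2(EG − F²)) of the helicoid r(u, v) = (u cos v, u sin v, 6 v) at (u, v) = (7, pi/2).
H = 0

With E = 1, F = 0, G = u^2 + 36, L = 0, M = -6/sqrt(u^2 + 36), N = 0, assemble
  H = (EN − 2FM + GL) / (2(EG − F²)) = 0.
At (u, v) = (7, pi/2): H = 0.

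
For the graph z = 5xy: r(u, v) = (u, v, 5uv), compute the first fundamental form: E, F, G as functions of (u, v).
E = 25*v^2 + 1;  F = 25*u*v;  G = 25*u^2 + 1

Compute partials: r_u = (1, 0, 5*v), r_v = (0, 1, 5*u). Then
  E = r_u · r_u = 25*v^2 + 1,
  F = r_u · r_v = 25*u*v,
  G = r_v · r_v = 25*u^2 + 1.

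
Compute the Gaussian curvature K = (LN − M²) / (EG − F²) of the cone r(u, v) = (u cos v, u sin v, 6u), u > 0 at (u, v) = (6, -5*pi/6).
K = 0

Coefficients of the first fundamental form: E = 37, F = 0, G = u^2.
Coefficients of the second fundamental form: L = 0, M = 0, N = 6*sqrt(37)*u^2/(37*Abs(u)).
Assemble K = (LN − M²)/(EG − F²) = 0. At (u, v) = (6, -5*pi/6): K = 0.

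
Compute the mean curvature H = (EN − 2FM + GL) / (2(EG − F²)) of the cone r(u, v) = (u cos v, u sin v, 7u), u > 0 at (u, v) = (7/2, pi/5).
H = sqrt(2)/10

With E = 50, F = 0, G = u^2, L = 0, M = 0, N = 7*sqrt(2)*u^2/(10*Abs(u)), assemble
  H = (EN − 2FM + GL) / (2(EG − F²)) = 7*sqrt(2)/(20*Abs(u)).
At (u, v) = (7/2, pi/5): H = sqrt(2)/10.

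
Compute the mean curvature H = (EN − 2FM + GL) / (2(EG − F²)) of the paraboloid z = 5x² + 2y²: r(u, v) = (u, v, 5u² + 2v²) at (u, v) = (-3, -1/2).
H = 1827*sqrt(905)/819025

With E = 100*u^2 + 1, F = 40*u*v, G = 16*v^2 + 1, L = 10/sqrt(100*u^2 + 16*v^2 + 1), M = 0, N = 4/sqrt(100*u^2 + 16*v^2 + 1), assemble
  H = (EN − 2FM + GL) / (2(EG − F²)) = (200*u^2 + 80*v^2 + 7)/(100*u^2 + 16*v^2 + 1)^(3/2).
At (u, v) = (-3, -1/2): H = 1827*sqrt(905)/819025.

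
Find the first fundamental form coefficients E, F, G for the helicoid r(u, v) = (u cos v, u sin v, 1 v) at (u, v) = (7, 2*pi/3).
E = 1;  F = 0;  G = 50

Partials: r_u = (cos(v), sin(v), 0), r_v = (-u*sin(v), u*cos(v), 1). As functions of (u, v):
  E = r_u · r_u = 1,
  F = r_u · r_v = 0,
  G = r_v · r_v = u^2 + 1.
Evaluating at (u, v) = (7, 2*pi/3): E = 1, F = 0, G = 50.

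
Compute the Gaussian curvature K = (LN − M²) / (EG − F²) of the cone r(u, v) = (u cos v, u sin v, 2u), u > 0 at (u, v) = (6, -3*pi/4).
K = 0

Coefficients of the first fundamental form: E = 5, F = 0, G = u^2.
Coefficients of the second fundamental form: L = 0, M = 0, N = 2*sqrt(5)*u^2/(5*Abs(u)).
Assemble K = (LN − M²)/(EG − F²) = 0. At (u, v) = (6, -3*pi/4): K = 0.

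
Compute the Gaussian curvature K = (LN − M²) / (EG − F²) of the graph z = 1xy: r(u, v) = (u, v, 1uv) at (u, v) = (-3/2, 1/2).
K = -4/49

Coefficients of the first fundamental form: E = v^2 + 1, F = u*v, G = u^2 + 1.
Coefficients of the second fundamental form: L = 0, M = 1/sqrt(u^2 + v^2 + 1), N = 0.
Assemble K = (LN − M²)/(EG − F²) = 1/((u^2*v^2 - (u^2 + 1)*(v^2 + 1))*(u^2 + v^2 + 1)). At (u, v) = (-3/2, 1/2): K = -4/49.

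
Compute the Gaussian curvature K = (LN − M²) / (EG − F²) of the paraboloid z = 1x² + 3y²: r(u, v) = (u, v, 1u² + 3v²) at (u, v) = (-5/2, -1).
K = 3/961

Coefficients of the first fundamental form: E = 4*u^2 + 1, F = 12*u*v, G = 36*v^2 + 1.
Coefficients of the second fundamental form: L = 2/sqrt(4*u^2 + 36*v^2 + 1), M = 0, N = 6/sqrt(4*u^2 + 36*v^2 + 1).
Assemble K = (LN − M²)/(EG − F²) = 12/(16*u^4 + 288*u^2*v^2 + 8*u^2 + 1296*v^4 + 72*v^2 + 1). At (u, v) = (-5/2, -1): K = 3/961.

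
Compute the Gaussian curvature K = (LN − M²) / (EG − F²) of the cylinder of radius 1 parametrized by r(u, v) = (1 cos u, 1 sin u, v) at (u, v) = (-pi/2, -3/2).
K = 0

Coefficients of the first fundamental form: E = 1, F = 0, G = 1.
Coefficients of the second fundamental form: L = -1, M = 0, N = 0.
Assemble K = (LN − M²)/(EG − F²) = 0. At (u, v) = (-pi/2, -3/2): K = 0.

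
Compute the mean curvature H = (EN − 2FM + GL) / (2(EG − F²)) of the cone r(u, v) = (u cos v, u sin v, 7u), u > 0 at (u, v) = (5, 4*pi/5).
H = 7*sqrt(2)/100

With E = 50, F = 0, G = u^2, L = 0, M = 0, N = 7*sqrt(2)*u^2/(10*Abs(u)), assemble
  H = (EN − 2FM + GL) / (2(EG − F²)) = 7*sqrt(2)/(20*Abs(u)).
At (u, v) = (5, 4*pi/5): H = 7*sqrt(2)/100.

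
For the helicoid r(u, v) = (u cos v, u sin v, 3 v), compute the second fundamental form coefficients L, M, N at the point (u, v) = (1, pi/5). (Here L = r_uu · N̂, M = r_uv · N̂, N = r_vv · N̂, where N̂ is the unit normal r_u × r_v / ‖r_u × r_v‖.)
L = 0;  M = -3*sqrt(10)/10;  N = 0

Compute the unit normal N̂(u, v) = (3*sin(v)/sqrt(u^2 + 9), -3*cos(v)/sqrt(u^2 + 9), u/sqrt(u^2 + 9)), and the second partials r_uu, r_uv, r_vv. Take dot products:
  L(u, v) = r_uu · N̂ = 0,
  M(u, v) = r_uv · N̂ = -3/sqrt(u^2 + 9),
  N(u, v) = r_vv · N̂ = 0.
Evaluating at (u, v) = (1, pi/5):
  L = 0, M = -3*sqrt(10)/10, N = 0.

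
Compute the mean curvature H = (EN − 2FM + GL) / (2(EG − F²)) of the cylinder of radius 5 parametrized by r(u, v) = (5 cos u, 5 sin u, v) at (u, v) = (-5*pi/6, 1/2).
H = -1/10

With E = 25, F = 0, G = 1, L = -5, M = 0, N = 0, assemble
  H = (EN − 2FM + GL) / (2(EG − F²)) = -1/10.
At (u, v) = (-5*pi/6, 1/2): H = -1/10.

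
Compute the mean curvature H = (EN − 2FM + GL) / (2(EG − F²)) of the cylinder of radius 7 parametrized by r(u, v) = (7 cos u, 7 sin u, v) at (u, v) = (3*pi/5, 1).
H = -1/14

With E = 49, F = 0, G = 1, L = -7, M = 0, N = 0, assemble
  H = (EN − 2FM + GL) / (2(EG − F²)) = -1/14.
At (u, v) = (3*pi/5, 1): H = -1/14.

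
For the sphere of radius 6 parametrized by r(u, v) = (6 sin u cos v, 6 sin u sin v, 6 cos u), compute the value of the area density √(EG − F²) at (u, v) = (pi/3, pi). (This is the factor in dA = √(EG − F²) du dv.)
√(EG − F²)|_{(pi/3, pi)} = 18*sqrt(3)

E = 36, F = 0, G = 36*sin(u)^2, so EG − F² = 1296*sin(u)^2. Taking the positive square root: √(EG − F²) = 36*Abs(sin(u)). At (u, v) = (pi/3, pi): 18*sqrt(3).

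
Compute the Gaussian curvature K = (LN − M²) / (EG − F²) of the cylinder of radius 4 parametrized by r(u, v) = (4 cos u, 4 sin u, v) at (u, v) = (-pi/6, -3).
K = 0

Coefficients of the first fundamental form: E = 16, F = 0, G = 1.
Coefficients of the second fundamental form: L = -4, M = 0, N = 0.
Assemble K = (LN − M²)/(EG − F²) = 0. At (u, v) = (-pi/6, -3): K = 0.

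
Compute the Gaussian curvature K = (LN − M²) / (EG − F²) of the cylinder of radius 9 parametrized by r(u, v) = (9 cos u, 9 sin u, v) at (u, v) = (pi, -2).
K = 0

Coefficients of the first fundamental form: E = 81, F = 0, G = 1.
Coefficients of the second fundamental form: L = -9, M = 0, N = 0.
Assemble K = (LN − M²)/(EG − F²) = 0. At (u, v) = (pi, -2): K = 0.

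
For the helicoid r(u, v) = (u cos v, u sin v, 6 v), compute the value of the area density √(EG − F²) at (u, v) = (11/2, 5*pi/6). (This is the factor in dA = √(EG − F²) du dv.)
√(EG − F²)|_{(11/2, 5*pi/6)} = sqrt(265)/2

E = 1, F = 0, G = u^2 + 36, so EG − F² = u^2 + 36. Taking the positive square root: √(EG − F²) = sqrt(u^2 + 36). At (u, v) = (11/2, 5*pi/6): sqrt(265)/2.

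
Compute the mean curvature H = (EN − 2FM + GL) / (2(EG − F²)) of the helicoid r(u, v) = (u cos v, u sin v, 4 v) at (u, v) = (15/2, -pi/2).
H = 0

With E = 1, F = 0, G = u^2 + 16, L = 0, M = -4/sqrt(u^2 + 16), N = 0, assemble
  H = (EN − 2FM + GL) / (2(EG − F²)) = 0.
At (u, v) = (15/2, -pi/2): H = 0.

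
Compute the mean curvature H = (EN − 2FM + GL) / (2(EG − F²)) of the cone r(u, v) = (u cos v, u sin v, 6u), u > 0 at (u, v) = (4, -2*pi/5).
H = 3*sqrt(37)/148

With E = 37, F = 0, G = u^2, L = 0, M = 0, N = 6*sqrt(37)*u^2/(37*Abs(u)), assemble
  H = (EN − 2FM + GL) / (2(EG − F²)) = 3*sqrt(37)/(37*Abs(u)).
At (u, v) = (4, -2*pi/5): H = 3*sqrt(37)/148.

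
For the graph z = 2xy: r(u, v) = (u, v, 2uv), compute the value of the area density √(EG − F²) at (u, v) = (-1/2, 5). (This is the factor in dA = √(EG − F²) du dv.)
√(EG − F²)|_{(-1/2, 5)} = sqrt(102)

E = 4*v^2 + 1, F = 4*u*v, G = 4*u^2 + 1, so EG − F² = 4*u^2 + 4*v^2 + 1. Taking the positive square root: √(EG − F²) = sqrt(4*u^2 + 4*v^2 + 1). At (u, v) = (-1/2, 5): sqrt(102).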